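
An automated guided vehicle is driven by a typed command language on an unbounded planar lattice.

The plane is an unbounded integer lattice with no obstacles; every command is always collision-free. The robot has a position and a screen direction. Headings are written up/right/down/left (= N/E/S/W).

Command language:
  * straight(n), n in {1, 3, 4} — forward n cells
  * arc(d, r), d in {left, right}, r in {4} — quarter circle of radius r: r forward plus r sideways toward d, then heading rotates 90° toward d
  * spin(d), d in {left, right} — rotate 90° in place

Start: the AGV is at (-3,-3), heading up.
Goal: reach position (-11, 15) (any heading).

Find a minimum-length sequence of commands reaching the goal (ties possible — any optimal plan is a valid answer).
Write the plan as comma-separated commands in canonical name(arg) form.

arc(left, 4), arc(right, 4), straight(3), straight(3), straight(4)

start: at (-3,-3), heading up
step 1 (arc(left, 4)): at (-7,1), heading left
step 2 (arc(right, 4)): at (-11,5), heading up
step 3 (straight(3)): at (-11,8), heading up
step 4 (straight(3)): at (-11,11), heading up
step 5 (straight(4)): at (-11,15), heading up
minimal: 5 command(s), checked below 5.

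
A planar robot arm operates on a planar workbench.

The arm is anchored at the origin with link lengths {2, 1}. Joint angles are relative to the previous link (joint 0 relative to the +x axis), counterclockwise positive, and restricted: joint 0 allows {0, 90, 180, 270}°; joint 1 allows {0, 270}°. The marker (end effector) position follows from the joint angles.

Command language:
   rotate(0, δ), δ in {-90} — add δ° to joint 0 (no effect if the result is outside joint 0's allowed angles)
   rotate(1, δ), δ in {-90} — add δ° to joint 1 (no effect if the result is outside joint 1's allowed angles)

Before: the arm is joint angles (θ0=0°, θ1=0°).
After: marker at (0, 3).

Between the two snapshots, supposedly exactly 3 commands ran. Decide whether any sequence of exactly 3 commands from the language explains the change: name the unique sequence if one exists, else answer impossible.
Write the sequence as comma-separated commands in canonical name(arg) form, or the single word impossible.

start: joint angles (θ0=0°, θ1=0°)
1. rotate(0, -90) → joint angles (θ0=270°, θ1=0°)
2. rotate(0, -90) → joint angles (θ0=180°, θ1=0°)
3. rotate(0, -90) → joint angles (θ0=90°, θ1=0°)
no rival 3-sequence matches.

rotate(0, -90), rotate(0, -90), rotate(0, -90)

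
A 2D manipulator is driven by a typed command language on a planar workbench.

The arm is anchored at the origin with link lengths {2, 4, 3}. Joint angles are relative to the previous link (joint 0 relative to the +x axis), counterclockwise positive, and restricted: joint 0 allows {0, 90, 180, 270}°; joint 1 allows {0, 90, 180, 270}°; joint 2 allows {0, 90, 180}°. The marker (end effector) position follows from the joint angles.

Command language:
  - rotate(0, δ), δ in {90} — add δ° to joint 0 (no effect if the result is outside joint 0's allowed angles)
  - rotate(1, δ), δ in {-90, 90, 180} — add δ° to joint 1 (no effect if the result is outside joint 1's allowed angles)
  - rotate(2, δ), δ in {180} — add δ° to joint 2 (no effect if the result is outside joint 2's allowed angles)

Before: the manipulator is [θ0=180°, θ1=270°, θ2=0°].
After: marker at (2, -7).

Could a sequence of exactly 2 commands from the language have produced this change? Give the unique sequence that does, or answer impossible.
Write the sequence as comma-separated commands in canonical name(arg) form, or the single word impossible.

t0: [θ0=180°, θ1=270°, θ2=0°]
step 1 (rotate(0, 90)): [θ0=270°, θ1=270°, θ2=0°]
step 2 (rotate(0, 90)): [θ0=0°, θ1=270°, θ2=0°]
no other 2-command option fits: unique.

rotate(0, 90), rotate(0, 90)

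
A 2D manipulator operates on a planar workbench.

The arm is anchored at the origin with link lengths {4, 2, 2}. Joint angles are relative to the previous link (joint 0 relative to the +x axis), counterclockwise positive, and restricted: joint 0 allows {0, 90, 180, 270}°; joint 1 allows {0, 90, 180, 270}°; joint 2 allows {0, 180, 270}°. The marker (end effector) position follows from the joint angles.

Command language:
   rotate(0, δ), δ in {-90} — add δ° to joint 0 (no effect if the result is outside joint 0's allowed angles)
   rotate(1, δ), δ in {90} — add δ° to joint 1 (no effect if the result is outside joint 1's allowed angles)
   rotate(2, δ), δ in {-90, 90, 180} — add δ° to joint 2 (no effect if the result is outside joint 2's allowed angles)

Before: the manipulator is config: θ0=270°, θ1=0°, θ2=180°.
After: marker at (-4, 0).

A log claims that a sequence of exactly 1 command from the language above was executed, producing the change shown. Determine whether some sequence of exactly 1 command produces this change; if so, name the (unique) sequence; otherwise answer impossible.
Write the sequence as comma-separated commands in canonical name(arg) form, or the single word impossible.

rotate(0, -90)

from: config: θ0=270°, θ1=0°, θ2=180°
step 1 (rotate(0, -90)): config: θ0=180°, θ1=0°, θ2=180°
no rival 1-sequence matches.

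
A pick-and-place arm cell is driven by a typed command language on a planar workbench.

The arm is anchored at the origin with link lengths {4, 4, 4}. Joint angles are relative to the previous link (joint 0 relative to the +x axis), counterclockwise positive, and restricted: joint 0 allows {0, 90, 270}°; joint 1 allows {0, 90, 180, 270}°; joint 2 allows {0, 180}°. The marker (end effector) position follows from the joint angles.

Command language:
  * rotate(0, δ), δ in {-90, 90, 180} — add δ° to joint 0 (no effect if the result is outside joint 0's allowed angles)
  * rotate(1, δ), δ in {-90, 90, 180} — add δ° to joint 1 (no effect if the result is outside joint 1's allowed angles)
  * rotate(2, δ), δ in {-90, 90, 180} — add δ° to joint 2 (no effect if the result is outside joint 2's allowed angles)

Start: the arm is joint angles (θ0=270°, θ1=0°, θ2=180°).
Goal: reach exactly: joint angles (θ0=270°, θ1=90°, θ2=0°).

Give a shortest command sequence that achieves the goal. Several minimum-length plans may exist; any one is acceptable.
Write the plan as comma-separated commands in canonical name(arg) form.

t0: joint angles (θ0=270°, θ1=0°, θ2=180°)
step 1 (rotate(1, 90)): joint angles (θ0=270°, θ1=90°, θ2=180°)
step 2 (rotate(2, 180)): joint angles (θ0=270°, θ1=90°, θ2=0°)
nothing shorter than 2 reaches the goal.

rotate(1, 90), rotate(2, 180)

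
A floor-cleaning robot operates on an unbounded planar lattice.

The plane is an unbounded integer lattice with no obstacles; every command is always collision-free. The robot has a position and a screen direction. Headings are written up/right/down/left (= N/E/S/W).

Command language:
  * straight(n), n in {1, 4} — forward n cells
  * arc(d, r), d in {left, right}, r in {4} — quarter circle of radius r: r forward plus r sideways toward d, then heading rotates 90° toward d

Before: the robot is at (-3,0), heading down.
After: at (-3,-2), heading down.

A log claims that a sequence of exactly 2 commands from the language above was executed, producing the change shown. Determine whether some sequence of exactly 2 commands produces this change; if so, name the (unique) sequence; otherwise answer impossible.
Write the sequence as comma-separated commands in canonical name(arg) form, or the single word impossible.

straight(1), straight(1)

key: still facing S at the end — nothing in the sequence rotates
initial: at (-3,0), heading down
1. straight(1) → at (-3,-1), heading down
2. straight(1) → at (-3,-2), heading down
uniquely the one of 16 2-step routes that fits.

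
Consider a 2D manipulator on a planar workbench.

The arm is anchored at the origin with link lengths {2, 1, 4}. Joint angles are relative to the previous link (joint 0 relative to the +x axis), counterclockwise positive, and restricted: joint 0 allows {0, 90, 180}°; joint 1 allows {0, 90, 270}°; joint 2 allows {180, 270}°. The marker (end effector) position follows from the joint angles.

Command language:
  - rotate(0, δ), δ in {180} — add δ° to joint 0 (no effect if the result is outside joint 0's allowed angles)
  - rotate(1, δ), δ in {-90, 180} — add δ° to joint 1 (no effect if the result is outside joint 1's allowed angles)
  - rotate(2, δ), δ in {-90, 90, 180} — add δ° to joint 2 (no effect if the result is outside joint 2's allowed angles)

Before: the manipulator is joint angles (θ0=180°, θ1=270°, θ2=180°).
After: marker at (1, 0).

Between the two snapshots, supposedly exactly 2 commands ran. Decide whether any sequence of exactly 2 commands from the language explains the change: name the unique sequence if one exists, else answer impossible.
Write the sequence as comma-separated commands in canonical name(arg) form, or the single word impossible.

key: order matters: swapping rotate(1, 180) and rotate(1, -90) lands elsewhere
from: joint angles (θ0=180°, θ1=270°, θ2=180°)
1. rotate(1, 180) → joint angles (θ0=180°, θ1=90°, θ2=180°)
2. rotate(1, -90) → joint angles (θ0=180°, θ1=0°, θ2=180°)
all 36 alternatives checked — unique.

rotate(1, 180), rotate(1, -90)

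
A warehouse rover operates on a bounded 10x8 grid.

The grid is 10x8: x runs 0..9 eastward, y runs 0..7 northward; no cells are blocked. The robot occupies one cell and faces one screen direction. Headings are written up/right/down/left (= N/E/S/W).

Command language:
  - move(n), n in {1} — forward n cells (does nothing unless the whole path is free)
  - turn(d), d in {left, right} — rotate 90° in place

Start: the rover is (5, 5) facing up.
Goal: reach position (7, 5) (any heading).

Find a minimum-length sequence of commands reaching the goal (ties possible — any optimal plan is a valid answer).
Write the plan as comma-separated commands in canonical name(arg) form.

begin: (5, 5) facing up
[1] after turn(right): (5, 5) facing right
[2] after move(1): (6, 5) facing right
[3] after move(1): (7, 5) facing right
minimal: 3 command(s), checked below 3.

turn(right), move(1), move(1)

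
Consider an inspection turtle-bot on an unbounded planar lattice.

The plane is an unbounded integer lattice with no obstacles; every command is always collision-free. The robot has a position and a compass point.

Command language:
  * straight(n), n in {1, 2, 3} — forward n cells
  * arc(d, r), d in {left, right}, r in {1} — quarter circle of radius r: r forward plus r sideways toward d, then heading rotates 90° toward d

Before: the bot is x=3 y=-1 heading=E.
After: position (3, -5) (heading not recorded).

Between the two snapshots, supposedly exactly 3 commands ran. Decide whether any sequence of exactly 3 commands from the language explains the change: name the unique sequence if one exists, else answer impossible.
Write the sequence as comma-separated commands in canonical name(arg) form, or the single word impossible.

from: x=3 y=-1 heading=E
t=1 arc(right, 1) ⇒ x=4 y=-2 heading=S
t=2 straight(2) ⇒ x=4 y=-4 heading=S
t=3 arc(right, 1) ⇒ x=3 y=-5 heading=W
uniquely the one of 125 3-step routes that fits.

arc(right, 1), straight(2), arc(right, 1)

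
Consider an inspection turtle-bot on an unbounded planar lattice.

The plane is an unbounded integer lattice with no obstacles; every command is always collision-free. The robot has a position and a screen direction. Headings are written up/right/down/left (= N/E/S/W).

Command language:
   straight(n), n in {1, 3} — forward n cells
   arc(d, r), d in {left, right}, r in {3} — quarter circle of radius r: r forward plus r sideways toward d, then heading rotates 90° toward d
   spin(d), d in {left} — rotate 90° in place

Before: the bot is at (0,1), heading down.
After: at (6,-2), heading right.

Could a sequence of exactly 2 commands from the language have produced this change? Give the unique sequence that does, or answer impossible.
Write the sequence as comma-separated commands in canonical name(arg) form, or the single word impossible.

arc(left, 3), straight(3)

key: order matters: swapping arc(left, 3) and straight(3) lands elsewhere
start: at (0,1), heading down
[1] after arc(left, 3): at (3,-2), heading right
[2] after straight(3): at (6,-2), heading right
all 25 alternatives checked — unique.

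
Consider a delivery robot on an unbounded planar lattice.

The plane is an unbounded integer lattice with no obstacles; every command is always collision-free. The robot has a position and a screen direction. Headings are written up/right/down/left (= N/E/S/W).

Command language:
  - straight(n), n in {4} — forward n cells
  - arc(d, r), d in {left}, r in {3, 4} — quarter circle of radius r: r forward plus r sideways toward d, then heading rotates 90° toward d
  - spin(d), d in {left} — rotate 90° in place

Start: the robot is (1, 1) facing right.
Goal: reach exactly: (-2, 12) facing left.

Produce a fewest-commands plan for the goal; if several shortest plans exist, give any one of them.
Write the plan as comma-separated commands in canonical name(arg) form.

initial: (1, 1) facing right
step 1 (spin(left)): (1, 1) facing up
step 2 (straight(4)): (1, 5) facing up
step 3 (straight(4)): (1, 9) facing up
step 4 (arc(left, 3)): (-2, 12) facing left
no 3-step plan works, so 4 is optimal.

spin(left), straight(4), straight(4), arc(left, 3)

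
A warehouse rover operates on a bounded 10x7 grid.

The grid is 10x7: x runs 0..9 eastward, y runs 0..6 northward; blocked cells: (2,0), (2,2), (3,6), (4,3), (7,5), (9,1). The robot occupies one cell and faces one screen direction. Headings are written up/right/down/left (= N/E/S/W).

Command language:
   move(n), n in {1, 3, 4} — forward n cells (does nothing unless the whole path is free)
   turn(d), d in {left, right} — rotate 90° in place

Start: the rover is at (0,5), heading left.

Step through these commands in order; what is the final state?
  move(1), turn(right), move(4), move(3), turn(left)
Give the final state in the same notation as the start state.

at (0,5), heading left

t0: at (0,5), heading left
[1] after move(1): at (0,5), heading left
[2] after turn(right): at (0,5), heading up
[3] after move(4): at (0,5), heading up
[4] after move(3): at (0,5), heading up
[5] after turn(left): at (0,5), heading left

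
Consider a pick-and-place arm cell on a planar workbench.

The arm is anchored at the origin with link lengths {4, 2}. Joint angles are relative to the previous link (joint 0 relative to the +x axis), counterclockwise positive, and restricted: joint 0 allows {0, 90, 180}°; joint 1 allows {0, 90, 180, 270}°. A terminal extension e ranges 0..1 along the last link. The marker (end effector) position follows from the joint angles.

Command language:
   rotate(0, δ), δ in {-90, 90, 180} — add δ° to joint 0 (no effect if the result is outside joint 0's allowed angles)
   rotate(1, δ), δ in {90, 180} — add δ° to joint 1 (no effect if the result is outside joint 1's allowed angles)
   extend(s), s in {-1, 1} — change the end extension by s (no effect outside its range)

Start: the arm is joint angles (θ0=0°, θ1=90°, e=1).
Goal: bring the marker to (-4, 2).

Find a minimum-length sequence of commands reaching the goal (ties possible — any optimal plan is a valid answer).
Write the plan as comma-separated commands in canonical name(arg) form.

rotate(0, 180), rotate(1, 180), extend(-1)

t0: joint angles (θ0=0°, θ1=90°, e=1)
[1] after rotate(0, 180): joint angles (θ0=180°, θ1=90°, e=1)
[2] after rotate(1, 180): joint angles (θ0=180°, θ1=270°, e=1)
[3] after extend(-1): joint angles (θ0=180°, θ1=270°, e=0)
nothing shorter than 3 reaches the goal.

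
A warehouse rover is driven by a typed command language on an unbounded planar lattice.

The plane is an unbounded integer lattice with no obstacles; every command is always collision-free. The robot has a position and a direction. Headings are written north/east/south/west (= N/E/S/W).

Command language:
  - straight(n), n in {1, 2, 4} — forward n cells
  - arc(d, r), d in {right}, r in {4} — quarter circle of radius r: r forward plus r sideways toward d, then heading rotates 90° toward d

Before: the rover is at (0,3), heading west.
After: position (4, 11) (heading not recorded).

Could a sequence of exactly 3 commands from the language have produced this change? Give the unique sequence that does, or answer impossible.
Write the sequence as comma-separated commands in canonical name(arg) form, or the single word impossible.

key: running straight(4) before arc(right, 4) would end elsewhere — order is forced
start: at (0,3), heading west
t=1 arc(right, 4) ⇒ at (-4,7), heading north
t=2 arc(right, 4) ⇒ at (0,11), heading east
t=3 straight(4) ⇒ at (4,11), heading east
no rival 3-sequence matches.

arc(right, 4), arc(right, 4), straight(4)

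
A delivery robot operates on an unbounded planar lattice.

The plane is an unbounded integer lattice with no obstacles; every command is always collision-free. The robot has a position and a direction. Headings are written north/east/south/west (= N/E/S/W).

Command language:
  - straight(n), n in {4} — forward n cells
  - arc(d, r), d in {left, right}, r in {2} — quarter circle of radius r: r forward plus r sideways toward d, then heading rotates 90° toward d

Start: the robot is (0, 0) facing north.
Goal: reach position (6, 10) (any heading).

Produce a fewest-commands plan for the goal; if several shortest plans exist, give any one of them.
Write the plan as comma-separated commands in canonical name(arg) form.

straight(4), straight(4), arc(right, 2), straight(4)

start: (0, 0) facing north
[1] after straight(4): (0, 4) facing north
[2] after straight(4): (0, 8) facing north
[3] after arc(right, 2): (2, 10) facing east
[4] after straight(4): (6, 10) facing east
nothing shorter than 4 reaches the goal.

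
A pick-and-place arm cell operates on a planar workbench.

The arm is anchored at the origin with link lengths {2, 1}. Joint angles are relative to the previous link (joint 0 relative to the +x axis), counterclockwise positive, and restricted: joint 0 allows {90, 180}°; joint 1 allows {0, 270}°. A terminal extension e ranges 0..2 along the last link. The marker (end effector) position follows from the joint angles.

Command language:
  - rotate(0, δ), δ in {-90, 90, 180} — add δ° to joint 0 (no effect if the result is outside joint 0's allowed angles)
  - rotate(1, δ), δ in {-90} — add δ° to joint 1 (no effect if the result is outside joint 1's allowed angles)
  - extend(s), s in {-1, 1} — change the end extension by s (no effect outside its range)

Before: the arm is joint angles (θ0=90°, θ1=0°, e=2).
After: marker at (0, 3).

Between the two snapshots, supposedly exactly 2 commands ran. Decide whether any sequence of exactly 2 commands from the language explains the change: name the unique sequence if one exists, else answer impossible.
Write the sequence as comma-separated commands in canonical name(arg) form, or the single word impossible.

start: joint angles (θ0=90°, θ1=0°, e=2)
[1] after extend(-1): joint angles (θ0=90°, θ1=0°, e=1)
[2] after extend(-1): joint angles (θ0=90°, θ1=0°, e=0)
no rival 2-sequence matches.

extend(-1), extend(-1)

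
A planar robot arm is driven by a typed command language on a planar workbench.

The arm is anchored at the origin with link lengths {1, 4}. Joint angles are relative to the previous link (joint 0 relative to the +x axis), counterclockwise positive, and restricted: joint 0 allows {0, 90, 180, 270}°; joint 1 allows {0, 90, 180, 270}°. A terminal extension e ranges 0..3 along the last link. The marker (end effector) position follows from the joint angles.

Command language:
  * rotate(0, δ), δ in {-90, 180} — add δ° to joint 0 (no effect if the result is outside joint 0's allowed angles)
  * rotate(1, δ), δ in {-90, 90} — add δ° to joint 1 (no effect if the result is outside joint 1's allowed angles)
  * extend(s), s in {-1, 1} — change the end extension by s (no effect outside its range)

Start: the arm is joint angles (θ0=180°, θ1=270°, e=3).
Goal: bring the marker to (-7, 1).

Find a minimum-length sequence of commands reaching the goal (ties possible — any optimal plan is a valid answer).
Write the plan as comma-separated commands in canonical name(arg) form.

rotate(1, 90), rotate(1, 90), rotate(0, -90)

start: joint angles (θ0=180°, θ1=270°, e=3)
1. rotate(1, 90) → joint angles (θ0=180°, θ1=0°, e=3)
2. rotate(1, 90) → joint angles (θ0=180°, θ1=90°, e=3)
3. rotate(0, -90) → joint angles (θ0=90°, θ1=90°, e=3)
shorter routes all fall short; 3 is best.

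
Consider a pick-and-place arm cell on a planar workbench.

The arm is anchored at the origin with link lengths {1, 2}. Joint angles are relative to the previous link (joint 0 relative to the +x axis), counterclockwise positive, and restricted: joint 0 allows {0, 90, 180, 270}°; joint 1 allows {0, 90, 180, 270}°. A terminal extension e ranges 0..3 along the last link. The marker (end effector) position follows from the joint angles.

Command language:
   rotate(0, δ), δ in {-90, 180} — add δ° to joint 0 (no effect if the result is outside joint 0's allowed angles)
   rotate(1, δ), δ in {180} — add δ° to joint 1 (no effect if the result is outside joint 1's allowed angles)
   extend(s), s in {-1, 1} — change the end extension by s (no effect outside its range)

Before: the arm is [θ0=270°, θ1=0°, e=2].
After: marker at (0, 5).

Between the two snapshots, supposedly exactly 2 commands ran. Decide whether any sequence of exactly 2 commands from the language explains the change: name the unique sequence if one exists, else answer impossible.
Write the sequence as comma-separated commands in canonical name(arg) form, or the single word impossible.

start: [θ0=270°, θ1=0°, e=2]
t=1 rotate(0, -90) ⇒ [θ0=180°, θ1=0°, e=2]
t=2 rotate(0, -90) ⇒ [θ0=90°, θ1=0°, e=2]
uniquely the one of 25 2-step routes that fits.

rotate(0, -90), rotate(0, -90)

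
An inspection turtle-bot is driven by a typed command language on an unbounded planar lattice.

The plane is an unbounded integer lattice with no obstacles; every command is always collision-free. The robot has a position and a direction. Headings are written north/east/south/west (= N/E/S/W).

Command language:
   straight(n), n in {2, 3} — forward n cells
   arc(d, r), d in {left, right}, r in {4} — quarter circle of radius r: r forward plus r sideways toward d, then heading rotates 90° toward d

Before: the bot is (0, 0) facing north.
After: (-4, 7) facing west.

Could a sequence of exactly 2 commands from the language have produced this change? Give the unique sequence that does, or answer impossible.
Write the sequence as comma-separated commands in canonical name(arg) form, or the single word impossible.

key: cell and facing (now W) both changed — the 2 commands mix motion and turning
t0: (0, 0) facing north
1. straight(3) → (0, 3) facing north
2. arc(left, 4) → (-4, 7) facing west
uniquely the one of 16 2-step routes that fits.

straight(3), arc(left, 4)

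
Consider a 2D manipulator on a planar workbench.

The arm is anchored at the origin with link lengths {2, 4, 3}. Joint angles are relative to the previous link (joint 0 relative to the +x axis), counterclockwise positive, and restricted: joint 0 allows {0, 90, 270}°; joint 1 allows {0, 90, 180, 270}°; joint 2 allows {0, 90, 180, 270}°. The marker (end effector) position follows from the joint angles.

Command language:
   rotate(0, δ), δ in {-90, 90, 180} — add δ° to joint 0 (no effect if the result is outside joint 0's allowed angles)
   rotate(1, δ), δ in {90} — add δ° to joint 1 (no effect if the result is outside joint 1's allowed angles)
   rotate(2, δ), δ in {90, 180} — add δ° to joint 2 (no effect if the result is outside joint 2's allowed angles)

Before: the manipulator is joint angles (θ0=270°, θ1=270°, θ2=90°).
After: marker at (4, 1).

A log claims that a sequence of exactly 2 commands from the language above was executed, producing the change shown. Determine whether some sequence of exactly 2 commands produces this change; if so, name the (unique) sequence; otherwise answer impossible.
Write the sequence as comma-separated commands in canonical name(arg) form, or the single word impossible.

start: joint angles (θ0=270°, θ1=270°, θ2=90°)
t=1 rotate(1, 90) ⇒ joint angles (θ0=270°, θ1=0°, θ2=90°)
t=2 rotate(1, 90) ⇒ joint angles (θ0=270°, θ1=90°, θ2=90°)
all 36 alternatives checked — unique.

rotate(1, 90), rotate(1, 90)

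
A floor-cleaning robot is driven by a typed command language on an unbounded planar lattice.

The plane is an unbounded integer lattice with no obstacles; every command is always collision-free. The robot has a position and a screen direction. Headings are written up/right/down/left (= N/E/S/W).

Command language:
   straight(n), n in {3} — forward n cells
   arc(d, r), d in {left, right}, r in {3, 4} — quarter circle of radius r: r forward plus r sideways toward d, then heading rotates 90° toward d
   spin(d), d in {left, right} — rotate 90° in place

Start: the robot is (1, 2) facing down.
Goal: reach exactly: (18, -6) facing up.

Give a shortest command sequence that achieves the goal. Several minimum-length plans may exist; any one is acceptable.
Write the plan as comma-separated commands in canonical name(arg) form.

arc(left, 4), arc(right, 3), arc(left, 4), straight(3), arc(left, 3)

from: (1, 2) facing down
t=1 arc(left, 4) ⇒ (5, -2) facing right
t=2 arc(right, 3) ⇒ (8, -5) facing down
t=3 arc(left, 4) ⇒ (12, -9) facing right
t=4 straight(3) ⇒ (15, -9) facing right
t=5 arc(left, 3) ⇒ (18, -6) facing up
shorter routes all fall short; 5 is best.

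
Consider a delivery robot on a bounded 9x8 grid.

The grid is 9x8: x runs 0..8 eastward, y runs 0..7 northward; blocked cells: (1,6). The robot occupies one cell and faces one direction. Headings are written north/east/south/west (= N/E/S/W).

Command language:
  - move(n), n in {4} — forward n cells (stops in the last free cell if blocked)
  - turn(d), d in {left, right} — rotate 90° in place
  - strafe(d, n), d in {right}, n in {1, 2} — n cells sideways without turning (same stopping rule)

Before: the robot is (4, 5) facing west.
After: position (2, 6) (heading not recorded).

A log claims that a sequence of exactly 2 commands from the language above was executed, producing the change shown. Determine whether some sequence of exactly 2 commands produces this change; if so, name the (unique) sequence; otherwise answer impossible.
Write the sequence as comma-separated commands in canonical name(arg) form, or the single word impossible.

strafe(right, 1), move(4)

key: move(4) is stopped early by the blocked cell at (1,6)
start: (4, 5) facing west
t=1 strafe(right, 1) ⇒ (4, 6) facing west
t=2 move(4) ⇒ (2, 6) facing west
no rival 2-sequence matches.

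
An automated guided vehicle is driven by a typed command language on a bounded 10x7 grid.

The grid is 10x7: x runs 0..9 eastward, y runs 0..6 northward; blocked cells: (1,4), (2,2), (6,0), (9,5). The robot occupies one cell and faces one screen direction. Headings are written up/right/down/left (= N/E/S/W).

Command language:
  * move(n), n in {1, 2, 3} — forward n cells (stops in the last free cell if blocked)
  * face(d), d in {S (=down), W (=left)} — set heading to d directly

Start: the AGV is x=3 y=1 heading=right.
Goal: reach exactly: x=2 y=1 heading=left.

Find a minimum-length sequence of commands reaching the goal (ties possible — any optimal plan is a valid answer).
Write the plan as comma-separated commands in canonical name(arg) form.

initial: x=3 y=1 heading=right
1. face(W) → x=3 y=1 heading=left
2. move(1) → x=2 y=1 heading=left
minimal: 2 command(s), checked below 2.

face(W), move(1)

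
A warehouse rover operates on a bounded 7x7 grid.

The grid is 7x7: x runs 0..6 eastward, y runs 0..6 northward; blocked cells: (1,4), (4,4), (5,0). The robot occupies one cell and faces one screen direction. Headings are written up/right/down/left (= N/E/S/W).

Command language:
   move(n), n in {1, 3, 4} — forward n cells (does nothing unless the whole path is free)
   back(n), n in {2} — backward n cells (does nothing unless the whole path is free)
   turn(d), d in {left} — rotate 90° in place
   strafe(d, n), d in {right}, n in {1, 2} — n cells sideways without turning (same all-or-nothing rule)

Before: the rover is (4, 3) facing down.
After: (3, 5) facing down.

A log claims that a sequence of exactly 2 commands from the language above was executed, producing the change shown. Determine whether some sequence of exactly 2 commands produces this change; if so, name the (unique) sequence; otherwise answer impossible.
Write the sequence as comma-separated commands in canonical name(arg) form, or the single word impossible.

key: order matters: swapping strafe(right, 1) and back(2) lands elsewhere
t0: (4, 3) facing down
1. strafe(right, 1) → (3, 3) facing down
2. back(2) → (3, 5) facing down
no rival 2-sequence matches.

strafe(right, 1), back(2)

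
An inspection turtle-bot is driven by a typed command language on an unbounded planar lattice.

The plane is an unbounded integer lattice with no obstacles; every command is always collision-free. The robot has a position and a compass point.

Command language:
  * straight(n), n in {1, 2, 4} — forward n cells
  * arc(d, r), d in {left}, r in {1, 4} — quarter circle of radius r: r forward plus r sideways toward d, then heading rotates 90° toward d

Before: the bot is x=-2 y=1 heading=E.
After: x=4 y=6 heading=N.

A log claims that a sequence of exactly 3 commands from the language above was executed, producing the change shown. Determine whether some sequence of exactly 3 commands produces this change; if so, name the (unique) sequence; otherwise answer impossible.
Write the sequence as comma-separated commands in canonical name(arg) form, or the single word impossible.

key: running straight(1) before straight(2) would end elsewhere — order is forced
initial: x=-2 y=1 heading=E
1. straight(2) → x=0 y=1 heading=E
2. arc(left, 4) → x=4 y=5 heading=N
3. straight(1) → x=4 y=6 heading=N
uniquely the one of 125 3-step routes that fits.

straight(2), arc(left, 4), straight(1)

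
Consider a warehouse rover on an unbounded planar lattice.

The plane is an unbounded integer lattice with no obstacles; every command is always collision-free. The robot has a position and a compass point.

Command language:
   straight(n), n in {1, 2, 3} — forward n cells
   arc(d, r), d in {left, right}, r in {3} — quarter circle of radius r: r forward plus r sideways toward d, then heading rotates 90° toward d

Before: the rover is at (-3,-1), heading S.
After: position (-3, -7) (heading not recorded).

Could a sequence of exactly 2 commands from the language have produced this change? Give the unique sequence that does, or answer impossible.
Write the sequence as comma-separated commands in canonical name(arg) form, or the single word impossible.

begin: at (-3,-1), heading S
step 1 (straight(3)): at (-3,-4), heading S
step 2 (straight(3)): at (-3,-7), heading S
no other 2-command option fits: unique.

straight(3), straight(3)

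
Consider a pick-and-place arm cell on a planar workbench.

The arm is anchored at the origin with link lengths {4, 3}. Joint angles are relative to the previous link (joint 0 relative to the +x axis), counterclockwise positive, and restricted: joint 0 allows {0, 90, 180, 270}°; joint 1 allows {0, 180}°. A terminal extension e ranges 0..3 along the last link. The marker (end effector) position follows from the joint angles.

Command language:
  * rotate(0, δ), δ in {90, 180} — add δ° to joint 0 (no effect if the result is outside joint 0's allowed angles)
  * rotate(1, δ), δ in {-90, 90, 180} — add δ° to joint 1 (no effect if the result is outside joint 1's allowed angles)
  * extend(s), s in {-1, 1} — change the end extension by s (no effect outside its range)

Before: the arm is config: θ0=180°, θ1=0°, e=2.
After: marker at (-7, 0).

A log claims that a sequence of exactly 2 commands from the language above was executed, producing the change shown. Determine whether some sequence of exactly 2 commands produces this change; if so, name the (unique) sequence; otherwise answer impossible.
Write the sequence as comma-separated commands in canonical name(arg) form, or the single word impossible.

extend(-1), extend(-1)

from: config: θ0=180°, θ1=0°, e=2
1. extend(-1) → config: θ0=180°, θ1=0°, e=1
2. extend(-1) → config: θ0=180°, θ1=0°, e=0
all 49 alternatives checked — unique.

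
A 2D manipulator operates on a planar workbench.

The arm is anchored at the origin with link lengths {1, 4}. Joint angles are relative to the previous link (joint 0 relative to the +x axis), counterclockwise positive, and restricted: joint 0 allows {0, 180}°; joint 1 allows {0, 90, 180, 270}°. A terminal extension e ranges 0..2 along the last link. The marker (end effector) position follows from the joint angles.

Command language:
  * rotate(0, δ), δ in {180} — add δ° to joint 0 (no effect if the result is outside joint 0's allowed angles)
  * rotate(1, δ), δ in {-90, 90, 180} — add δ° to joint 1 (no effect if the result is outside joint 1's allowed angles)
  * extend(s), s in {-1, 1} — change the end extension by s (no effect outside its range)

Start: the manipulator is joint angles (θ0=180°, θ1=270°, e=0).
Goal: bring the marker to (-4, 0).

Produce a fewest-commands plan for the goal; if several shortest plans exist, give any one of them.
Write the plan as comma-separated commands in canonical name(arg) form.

extend(1), rotate(1, -90), rotate(0, 180)

t0: joint angles (θ0=180°, θ1=270°, e=0)
step 1 (extend(1)): joint angles (θ0=180°, θ1=270°, e=1)
step 2 (rotate(1, -90)): joint angles (θ0=180°, θ1=180°, e=1)
step 3 (rotate(0, 180)): joint angles (θ0=0°, θ1=180°, e=1)
no 2-step plan works, so 3 is optimal.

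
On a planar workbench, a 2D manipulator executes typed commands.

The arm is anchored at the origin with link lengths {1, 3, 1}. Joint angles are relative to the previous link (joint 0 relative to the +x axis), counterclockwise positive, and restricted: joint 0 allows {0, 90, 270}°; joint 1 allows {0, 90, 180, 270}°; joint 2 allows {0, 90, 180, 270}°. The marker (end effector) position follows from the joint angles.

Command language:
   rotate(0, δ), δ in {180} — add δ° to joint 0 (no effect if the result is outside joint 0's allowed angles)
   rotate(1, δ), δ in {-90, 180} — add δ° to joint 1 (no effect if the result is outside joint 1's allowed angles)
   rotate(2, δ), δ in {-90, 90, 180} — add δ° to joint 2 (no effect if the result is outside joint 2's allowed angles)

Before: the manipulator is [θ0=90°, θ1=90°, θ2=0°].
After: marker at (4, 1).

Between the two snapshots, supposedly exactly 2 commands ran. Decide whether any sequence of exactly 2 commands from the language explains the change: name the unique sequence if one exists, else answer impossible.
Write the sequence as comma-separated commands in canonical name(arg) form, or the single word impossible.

initial: [θ0=90°, θ1=90°, θ2=0°]
t=1 rotate(1, -90) ⇒ [θ0=90°, θ1=0°, θ2=0°]
t=2 rotate(1, -90) ⇒ [θ0=90°, θ1=270°, θ2=0°]
no rival 2-sequence matches.

rotate(1, -90), rotate(1, -90)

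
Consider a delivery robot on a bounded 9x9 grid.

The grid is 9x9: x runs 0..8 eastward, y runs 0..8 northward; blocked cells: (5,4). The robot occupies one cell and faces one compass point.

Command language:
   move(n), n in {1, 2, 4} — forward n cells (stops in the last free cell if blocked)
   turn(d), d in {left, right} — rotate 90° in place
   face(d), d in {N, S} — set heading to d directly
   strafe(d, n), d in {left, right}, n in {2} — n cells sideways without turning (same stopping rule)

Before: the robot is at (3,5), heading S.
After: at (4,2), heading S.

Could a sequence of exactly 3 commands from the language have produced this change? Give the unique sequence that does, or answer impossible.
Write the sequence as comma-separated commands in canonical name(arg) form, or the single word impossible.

key: heading stays S — no command in the sequence turns
t0: at (3,5), heading S
1. move(1) → at (3,4), heading S
2. strafe(left, 2) → at (4,4), heading S
3. move(2) → at (4,2), heading S
no rival 3-sequence matches.

move(1), strafe(left, 2), move(2)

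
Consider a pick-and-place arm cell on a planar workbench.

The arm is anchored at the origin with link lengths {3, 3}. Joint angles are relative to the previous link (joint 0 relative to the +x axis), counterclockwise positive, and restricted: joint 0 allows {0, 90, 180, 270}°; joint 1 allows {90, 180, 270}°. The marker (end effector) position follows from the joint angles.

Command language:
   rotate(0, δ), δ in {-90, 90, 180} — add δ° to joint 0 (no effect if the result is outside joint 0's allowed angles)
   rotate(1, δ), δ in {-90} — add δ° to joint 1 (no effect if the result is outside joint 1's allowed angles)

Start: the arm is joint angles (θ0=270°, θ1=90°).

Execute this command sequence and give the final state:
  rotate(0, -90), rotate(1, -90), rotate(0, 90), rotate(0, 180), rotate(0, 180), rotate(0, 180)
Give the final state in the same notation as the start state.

from: joint angles (θ0=270°, θ1=90°)
t=1 rotate(0, -90) ⇒ joint angles (θ0=180°, θ1=90°)
t=2 rotate(1, -90) ⇒ joint angles (θ0=180°, θ1=90°)
t=3 rotate(0, 90) ⇒ joint angles (θ0=270°, θ1=90°)
t=4 rotate(0, 180) ⇒ joint angles (θ0=90°, θ1=90°)
t=5 rotate(0, 180) ⇒ joint angles (θ0=270°, θ1=90°)
t=6 rotate(0, 180) ⇒ joint angles (θ0=90°, θ1=90°)

joint angles (θ0=90°, θ1=90°)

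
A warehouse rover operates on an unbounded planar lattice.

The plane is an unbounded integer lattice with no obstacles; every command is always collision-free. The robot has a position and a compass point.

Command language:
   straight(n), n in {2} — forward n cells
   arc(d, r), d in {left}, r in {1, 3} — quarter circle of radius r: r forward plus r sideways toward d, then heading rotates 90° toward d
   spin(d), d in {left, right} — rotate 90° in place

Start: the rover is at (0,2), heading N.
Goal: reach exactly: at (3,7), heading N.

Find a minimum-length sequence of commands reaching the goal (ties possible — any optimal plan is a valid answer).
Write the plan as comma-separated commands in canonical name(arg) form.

spin(right), arc(left, 3), straight(2)

start: at (0,2), heading N
1. spin(right) → at (0,2), heading E
2. arc(left, 3) → at (3,5), heading N
3. straight(2) → at (3,7), heading N
nothing shorter than 3 reaches the goal.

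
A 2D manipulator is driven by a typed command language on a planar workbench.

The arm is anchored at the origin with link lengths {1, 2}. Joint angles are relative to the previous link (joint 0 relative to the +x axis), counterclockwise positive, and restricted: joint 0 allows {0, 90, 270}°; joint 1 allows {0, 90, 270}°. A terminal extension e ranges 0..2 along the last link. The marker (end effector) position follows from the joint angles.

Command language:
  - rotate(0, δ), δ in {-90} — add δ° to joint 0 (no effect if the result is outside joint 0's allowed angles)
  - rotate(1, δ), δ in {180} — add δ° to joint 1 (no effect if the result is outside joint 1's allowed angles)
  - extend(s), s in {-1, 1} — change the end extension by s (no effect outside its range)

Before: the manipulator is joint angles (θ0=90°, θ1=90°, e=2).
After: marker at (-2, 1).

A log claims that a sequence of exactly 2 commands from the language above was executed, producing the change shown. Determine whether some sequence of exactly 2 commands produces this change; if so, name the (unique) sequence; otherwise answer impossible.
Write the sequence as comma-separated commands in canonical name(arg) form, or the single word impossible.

start: joint angles (θ0=90°, θ1=90°, e=2)
[1] after extend(-1): joint angles (θ0=90°, θ1=90°, e=1)
[2] after extend(-1): joint angles (θ0=90°, θ1=90°, e=0)
uniquely the one of 16 2-step routes that fits.

extend(-1), extend(-1)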